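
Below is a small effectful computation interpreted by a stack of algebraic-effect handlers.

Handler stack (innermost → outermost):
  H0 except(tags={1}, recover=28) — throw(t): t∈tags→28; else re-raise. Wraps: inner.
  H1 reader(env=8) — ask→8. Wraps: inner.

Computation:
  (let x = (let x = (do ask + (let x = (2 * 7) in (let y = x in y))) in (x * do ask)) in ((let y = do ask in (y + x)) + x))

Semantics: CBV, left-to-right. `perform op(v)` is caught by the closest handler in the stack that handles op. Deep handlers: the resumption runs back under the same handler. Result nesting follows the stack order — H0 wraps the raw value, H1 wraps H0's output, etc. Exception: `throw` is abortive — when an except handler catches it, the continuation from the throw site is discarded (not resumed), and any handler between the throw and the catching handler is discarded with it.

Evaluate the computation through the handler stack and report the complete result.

Answer: 360

Evaluation trace:
ask @ H1 ⇒ 8
ask @ H1 ⇒ 8
ask @ H1 ⇒ 8
H0 returns 360
H1 returns 360
= 360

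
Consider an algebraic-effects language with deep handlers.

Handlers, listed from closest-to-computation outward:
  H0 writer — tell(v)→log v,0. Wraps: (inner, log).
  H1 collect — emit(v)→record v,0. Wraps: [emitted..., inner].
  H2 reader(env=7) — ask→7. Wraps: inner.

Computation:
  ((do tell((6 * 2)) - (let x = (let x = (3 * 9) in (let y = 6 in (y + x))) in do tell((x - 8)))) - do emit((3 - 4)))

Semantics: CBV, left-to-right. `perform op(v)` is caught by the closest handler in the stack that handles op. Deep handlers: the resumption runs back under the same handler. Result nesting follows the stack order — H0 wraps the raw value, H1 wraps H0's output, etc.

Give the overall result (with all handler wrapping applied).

Step-by-step:
tell(12) @ H0 ⇒ log+=12
tell(25) @ H0 ⇒ log+=25
emit(-1) @ H1 ⇒ out+=-1
H0 returns (0, (12, 25))
H1 returns [-1, (0, (12, 25))]
H2 returns [-1, (0, (12, 25))]
= [-1, (0, (12, 25))]

Answer: [-1, (0, (12, 25))]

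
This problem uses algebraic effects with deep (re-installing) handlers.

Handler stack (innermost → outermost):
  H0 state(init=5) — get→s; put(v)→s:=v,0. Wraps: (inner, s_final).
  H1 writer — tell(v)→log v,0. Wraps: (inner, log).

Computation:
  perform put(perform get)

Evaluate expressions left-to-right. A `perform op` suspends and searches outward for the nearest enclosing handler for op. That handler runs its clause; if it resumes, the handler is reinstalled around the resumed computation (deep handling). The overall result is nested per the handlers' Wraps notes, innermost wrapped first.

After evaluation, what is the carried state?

Working:
get @ H0 ⇒ 5
put(5) @ H0 ⇒ s:=5
H0 returns (0, 5)
H1 returns ((0, 5), ())
= ((0, 5), ())

Answer: 5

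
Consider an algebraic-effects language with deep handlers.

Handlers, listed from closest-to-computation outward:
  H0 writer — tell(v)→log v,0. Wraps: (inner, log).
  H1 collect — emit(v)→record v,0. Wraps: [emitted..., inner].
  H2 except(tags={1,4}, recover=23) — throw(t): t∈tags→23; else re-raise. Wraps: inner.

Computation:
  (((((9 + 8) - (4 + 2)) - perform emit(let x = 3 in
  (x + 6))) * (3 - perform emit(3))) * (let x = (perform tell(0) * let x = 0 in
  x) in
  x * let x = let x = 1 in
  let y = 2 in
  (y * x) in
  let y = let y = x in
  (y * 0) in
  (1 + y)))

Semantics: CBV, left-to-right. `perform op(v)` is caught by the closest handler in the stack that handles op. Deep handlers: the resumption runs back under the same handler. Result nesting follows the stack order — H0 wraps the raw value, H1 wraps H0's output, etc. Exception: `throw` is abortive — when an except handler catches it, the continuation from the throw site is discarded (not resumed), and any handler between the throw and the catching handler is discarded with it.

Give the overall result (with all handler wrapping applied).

Working:
emit(9) @ H1 ⇒ out+=9
emit(3) @ H1 ⇒ out+=3
tell(0) @ H0 ⇒ log+=0
H0 returns (0, (0))
H1 returns [9, 3, (0, (0))]
H2 returns [9, 3, (0, (0))]
= [9, 3, (0, (0))]

Answer: [9, 3, (0, (0))]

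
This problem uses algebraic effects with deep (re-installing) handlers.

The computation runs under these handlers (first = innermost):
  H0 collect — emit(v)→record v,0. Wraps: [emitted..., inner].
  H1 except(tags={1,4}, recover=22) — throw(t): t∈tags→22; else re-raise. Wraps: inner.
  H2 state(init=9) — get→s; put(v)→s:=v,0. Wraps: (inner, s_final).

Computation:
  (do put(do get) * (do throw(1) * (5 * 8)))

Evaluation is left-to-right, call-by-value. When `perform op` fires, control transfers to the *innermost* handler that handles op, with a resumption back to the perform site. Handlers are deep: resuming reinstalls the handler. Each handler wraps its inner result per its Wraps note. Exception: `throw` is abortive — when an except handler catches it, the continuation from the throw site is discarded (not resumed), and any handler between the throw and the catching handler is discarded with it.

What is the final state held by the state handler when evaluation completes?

Evaluation trace:
get @ H2 ⇒ 9
put(9) @ H2 ⇒ s:=9
throw(1) @ H1 caught ⇒ 22
H2 returns (22, 9)
= (22, 9)

Answer: 9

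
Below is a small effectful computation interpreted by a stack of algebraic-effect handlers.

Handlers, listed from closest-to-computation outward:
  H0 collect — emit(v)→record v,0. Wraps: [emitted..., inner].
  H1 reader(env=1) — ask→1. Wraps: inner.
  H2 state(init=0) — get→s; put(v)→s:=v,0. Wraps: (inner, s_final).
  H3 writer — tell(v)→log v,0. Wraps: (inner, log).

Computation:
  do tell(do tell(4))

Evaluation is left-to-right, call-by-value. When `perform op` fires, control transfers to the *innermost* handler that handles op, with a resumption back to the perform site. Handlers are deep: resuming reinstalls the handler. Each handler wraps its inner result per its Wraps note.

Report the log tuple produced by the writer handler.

Evaluation trace:
tell(4) @ H3 ⇒ log+=4
tell(0) @ H3 ⇒ log+=0
H0 returns [0]
H1 returns [0]
H2 returns ([0], 0)
H3 returns (([0], 0), (4, 0))
= (([0], 0), (4, 0))

Answer: (4, 0)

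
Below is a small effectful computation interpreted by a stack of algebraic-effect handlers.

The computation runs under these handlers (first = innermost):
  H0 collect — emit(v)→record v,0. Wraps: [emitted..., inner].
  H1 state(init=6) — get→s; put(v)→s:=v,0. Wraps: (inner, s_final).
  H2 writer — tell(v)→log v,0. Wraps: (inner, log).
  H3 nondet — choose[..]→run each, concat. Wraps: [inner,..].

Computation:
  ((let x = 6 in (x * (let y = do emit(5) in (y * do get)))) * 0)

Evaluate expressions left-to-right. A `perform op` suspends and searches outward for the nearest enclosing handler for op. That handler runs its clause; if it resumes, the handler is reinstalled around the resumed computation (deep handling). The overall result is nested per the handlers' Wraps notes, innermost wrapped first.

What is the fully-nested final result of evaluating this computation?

Working:
emit(5) @ H0 ⇒ out+=5
get @ H1 ⇒ 6
H0 returns [5, 0]
H1 returns ([5, 0], 6)
H2 returns (([5, 0], 6), ())
H3 returns [(([5, 0], 6), ())]
= [(([5, 0], 6), ())]

Answer: [(([5, 0], 6), ())]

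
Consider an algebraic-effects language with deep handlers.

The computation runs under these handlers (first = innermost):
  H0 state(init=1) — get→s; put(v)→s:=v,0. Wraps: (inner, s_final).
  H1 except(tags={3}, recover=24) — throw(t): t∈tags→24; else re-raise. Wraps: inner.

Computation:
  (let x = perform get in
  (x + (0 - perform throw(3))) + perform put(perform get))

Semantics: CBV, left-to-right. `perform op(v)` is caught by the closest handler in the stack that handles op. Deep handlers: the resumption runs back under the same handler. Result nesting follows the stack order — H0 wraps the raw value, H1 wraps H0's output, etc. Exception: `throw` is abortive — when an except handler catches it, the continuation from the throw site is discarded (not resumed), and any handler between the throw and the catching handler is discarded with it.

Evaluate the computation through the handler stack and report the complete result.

Step-by-step:
get @ H0 ⇒ 1
throw(3) @ H1 caught ⇒ 24
= 24

Answer: 24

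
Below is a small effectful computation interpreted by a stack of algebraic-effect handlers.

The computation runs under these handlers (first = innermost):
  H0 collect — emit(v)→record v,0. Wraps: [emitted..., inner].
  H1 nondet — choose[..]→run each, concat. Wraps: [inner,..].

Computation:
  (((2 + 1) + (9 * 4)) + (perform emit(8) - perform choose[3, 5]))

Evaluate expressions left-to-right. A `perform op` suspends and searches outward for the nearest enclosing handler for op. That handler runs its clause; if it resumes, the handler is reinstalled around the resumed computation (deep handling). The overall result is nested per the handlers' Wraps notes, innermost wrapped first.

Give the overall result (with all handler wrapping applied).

Step-by-step:
emit(8) @ H0 ⇒ out+=8
choose[3, 5] @ H1
  branch[0] choose=3:
    H0 returns [8, 36]
    H1 returns [[8, 36]]
  branch[1] choose=5:
    H0 returns [8, 34]
    H1 returns [[8, 34]]
= [[8, 36], [8, 34]]

Answer: [[8, 36], [8, 34]]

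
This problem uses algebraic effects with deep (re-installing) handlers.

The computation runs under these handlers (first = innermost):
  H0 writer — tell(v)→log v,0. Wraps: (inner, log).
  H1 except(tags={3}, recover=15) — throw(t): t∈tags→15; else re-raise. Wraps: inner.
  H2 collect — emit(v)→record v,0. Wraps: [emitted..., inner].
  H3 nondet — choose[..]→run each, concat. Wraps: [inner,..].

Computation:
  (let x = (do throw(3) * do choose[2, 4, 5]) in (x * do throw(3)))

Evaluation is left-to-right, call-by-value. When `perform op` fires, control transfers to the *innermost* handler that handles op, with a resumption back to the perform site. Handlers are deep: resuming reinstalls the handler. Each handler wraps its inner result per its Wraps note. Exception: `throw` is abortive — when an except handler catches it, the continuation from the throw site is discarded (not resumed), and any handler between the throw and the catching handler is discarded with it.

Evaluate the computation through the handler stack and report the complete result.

Answer: [[15]]

Step-by-step:
throw(3) @ H1 caught ⇒ 15
H2 returns [15]
H3 returns [[15]]
= [[15]]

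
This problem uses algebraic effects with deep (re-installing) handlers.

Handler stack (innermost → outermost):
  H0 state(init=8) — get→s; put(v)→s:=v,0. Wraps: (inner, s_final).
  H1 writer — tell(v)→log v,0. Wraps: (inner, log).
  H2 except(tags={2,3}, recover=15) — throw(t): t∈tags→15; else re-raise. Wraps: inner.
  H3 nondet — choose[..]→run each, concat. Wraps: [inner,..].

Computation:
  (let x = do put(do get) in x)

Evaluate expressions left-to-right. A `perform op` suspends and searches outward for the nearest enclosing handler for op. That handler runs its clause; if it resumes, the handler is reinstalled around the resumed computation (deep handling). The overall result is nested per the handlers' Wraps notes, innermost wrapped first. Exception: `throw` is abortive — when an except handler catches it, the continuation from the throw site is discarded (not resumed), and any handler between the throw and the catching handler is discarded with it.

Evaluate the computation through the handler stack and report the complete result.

Answer: [((0, 8), ())]

Step-by-step:
get @ H0 ⇒ 8
put(8) @ H0 ⇒ s:=8
H0 returns (0, 8)
H1 returns ((0, 8), ())
H2 returns ((0, 8), ())
H3 returns [((0, 8), ())]
= [((0, 8), ())]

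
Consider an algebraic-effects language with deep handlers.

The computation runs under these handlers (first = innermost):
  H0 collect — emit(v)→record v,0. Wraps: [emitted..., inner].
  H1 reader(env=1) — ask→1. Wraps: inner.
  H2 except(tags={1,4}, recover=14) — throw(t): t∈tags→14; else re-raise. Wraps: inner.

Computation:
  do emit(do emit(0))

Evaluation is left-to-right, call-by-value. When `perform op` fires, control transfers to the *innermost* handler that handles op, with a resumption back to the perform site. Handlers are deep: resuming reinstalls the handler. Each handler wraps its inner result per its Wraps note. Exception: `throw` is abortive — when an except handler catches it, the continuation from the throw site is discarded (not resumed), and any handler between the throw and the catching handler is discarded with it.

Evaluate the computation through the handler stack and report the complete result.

Step-by-step:
emit(0) @ H0 ⇒ out+=0
emit(0) @ H0 ⇒ out+=0
H0 returns [0, 0, 0]
H1 returns [0, 0, 0]
H2 returns [0, 0, 0]
= [0, 0, 0]

Answer: [0, 0, 0]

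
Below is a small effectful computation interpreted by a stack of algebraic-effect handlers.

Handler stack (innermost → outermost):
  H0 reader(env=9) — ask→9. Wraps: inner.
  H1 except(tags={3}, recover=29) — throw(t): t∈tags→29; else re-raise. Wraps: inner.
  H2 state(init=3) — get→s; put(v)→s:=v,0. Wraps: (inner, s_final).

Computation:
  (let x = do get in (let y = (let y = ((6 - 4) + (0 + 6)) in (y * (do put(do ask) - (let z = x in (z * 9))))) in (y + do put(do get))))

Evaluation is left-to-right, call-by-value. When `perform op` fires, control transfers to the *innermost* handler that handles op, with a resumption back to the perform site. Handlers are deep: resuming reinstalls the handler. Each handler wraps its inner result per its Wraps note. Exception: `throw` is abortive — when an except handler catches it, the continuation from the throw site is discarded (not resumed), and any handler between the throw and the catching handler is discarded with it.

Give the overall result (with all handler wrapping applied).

Answer: (-216, 9)

Working:
get @ H2 ⇒ 3
ask @ H0 ⇒ 9
put(9) @ H2 ⇒ s:=9
get @ H2 ⇒ 9
put(9) @ H2 ⇒ s:=9
H0 returns -216
H1 returns -216
H2 returns (-216, 9)
= (-216, 9)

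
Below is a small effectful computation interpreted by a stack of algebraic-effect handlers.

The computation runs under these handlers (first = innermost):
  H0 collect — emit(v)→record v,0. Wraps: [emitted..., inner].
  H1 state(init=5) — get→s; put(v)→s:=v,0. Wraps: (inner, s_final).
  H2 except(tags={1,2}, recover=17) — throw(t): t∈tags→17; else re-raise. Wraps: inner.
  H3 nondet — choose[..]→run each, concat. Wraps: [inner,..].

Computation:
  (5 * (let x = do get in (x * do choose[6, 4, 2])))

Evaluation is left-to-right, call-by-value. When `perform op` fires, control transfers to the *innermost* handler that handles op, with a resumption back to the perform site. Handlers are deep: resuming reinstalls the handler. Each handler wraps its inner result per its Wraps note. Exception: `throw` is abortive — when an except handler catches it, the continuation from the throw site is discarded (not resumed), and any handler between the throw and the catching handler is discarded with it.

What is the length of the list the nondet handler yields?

Evaluation trace:
get @ H1 ⇒ 5
choose[6, 4, 2] @ H3
  branch[0] choose=6:
    H0 returns [150]
    H1 returns ([150], 5)
    H2 returns ([150], 5)
    H3 returns [([150], 5)]
  branch[1] choose=4:
    H0 returns [100]
    H1 returns ([100], 5)
    H2 returns ([100], 5)
    H3 returns [([100], 5)]
  branch[2] choose=2:
    H0 returns [50]
    H1 returns ([50], 5)
    H2 returns ([50], 5)
    H3 returns [([50], 5)]
= [([150], 5), ([100], 5), ([50], 5)]

Answer: 3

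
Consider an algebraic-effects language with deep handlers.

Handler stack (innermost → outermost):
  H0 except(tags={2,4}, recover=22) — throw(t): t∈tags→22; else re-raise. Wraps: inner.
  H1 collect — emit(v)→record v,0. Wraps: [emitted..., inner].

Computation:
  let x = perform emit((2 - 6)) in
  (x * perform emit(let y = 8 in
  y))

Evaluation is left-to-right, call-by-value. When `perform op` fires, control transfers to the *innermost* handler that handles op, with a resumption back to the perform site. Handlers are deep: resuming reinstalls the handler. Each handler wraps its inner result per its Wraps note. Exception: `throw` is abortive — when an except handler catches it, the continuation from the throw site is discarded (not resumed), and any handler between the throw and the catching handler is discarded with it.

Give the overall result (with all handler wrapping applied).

Step-by-step:
emit(-4) @ H1 ⇒ out+=-4
emit(8) @ H1 ⇒ out+=8
H0 returns 0
H1 returns [-4, 8, 0]
= [-4, 8, 0]

Answer: [-4, 8, 0]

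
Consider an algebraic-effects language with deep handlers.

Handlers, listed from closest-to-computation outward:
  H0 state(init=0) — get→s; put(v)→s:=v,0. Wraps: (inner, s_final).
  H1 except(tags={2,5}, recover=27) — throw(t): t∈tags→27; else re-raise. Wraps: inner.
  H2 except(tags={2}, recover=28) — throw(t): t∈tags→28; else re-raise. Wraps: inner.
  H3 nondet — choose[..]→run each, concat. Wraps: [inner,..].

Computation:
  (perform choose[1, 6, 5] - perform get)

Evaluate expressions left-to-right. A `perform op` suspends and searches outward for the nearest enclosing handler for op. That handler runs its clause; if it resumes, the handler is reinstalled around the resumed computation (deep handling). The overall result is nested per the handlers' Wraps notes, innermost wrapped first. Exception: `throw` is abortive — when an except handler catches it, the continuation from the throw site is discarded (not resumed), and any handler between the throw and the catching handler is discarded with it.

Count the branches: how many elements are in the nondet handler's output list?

Answer: 3

Working:
choose[1, 6, 5] @ H3
  branch[0] choose=1:
    get @ H0 ⇒ 0
    H0 returns (1, 0)
    H1 returns (1, 0)
    H2 returns (1, 0)
    H3 returns [(1, 0)]
  branch[1] choose=6:
    get @ H0 ⇒ 0
    H0 returns (6, 0)
    H1 returns (6, 0)
    H2 returns (6, 0)
    H3 returns [(6, 0)]
  branch[2] choose=5:
    get @ H0 ⇒ 0
    H0 returns (5, 0)
    H1 returns (5, 0)
    H2 returns (5, 0)
    H3 returns [(5, 0)]
= [(1, 0), (6, 0), (5, 0)]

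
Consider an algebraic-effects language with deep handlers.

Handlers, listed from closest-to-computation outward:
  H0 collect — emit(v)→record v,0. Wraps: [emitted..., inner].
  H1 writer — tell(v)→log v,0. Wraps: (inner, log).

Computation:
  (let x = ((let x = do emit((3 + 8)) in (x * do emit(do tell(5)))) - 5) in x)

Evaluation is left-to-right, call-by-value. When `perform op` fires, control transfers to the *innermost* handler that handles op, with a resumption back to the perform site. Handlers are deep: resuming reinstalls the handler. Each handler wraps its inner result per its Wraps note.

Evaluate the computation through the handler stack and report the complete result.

Answer: ([11, 0, -5], (5))

Evaluation trace:
emit(11) @ H0 ⇒ out+=11
tell(5) @ H1 ⇒ log+=5
emit(0) @ H0 ⇒ out+=0
H0 returns [11, 0, -5]
H1 returns ([11, 0, -5], (5))
= ([11, 0, -5], (5))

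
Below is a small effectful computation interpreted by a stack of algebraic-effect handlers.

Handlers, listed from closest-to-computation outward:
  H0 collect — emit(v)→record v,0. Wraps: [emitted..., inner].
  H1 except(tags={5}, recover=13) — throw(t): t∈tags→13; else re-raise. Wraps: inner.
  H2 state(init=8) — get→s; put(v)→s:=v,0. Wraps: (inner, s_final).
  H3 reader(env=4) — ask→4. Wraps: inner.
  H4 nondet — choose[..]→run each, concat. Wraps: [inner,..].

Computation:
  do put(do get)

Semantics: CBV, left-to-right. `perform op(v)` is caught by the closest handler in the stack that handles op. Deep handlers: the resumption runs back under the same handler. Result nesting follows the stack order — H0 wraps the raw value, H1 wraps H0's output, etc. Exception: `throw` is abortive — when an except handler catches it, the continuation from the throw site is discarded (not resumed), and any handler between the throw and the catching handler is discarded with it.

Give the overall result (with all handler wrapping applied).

Evaluation trace:
get @ H2 ⇒ 8
put(8) @ H2 ⇒ s:=8
H0 returns [0]
H1 returns [0]
H2 returns ([0], 8)
H3 returns ([0], 8)
H4 returns [([0], 8)]
= [([0], 8)]

Answer: [([0], 8)]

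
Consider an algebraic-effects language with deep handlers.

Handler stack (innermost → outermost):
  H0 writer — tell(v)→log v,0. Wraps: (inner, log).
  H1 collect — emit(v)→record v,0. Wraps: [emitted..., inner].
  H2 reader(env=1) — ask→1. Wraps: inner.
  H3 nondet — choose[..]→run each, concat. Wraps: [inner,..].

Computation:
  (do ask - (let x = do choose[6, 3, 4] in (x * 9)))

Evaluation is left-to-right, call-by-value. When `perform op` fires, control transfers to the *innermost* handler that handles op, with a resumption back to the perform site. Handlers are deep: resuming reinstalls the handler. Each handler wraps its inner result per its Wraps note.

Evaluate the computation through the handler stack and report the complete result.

Answer: [[(-53, ())], [(-26, ())], [(-35, ())]]

Step-by-step:
ask @ H2 ⇒ 1
choose[6, 3, 4] @ H3
  branch[0] choose=6:
    H0 returns (-53, ())
    H1 returns [(-53, ())]
    H2 returns [(-53, ())]
    H3 returns [[(-53, ())]]
  branch[1] choose=3:
    H0 returns (-26, ())
    H1 returns [(-26, ())]
    H2 returns [(-26, ())]
    H3 returns [[(-26, ())]]
  branch[2] choose=4:
    H0 returns (-35, ())
    H1 returns [(-35, ())]
    H2 returns [(-35, ())]
    H3 returns [[(-35, ())]]
= [[(-53, ())], [(-26, ())], [(-35, ())]]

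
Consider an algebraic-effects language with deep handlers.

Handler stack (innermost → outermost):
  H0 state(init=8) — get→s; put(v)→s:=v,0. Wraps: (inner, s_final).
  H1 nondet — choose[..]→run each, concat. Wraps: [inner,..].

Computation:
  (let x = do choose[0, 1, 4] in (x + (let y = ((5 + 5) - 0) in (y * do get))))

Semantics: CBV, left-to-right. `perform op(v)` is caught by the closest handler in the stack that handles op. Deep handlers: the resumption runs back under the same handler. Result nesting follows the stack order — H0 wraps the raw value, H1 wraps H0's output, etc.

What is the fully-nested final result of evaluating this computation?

Evaluation trace:
choose[0, 1, 4] @ H1
  branch[0] choose=0:
    get @ H0 ⇒ 8
    H0 returns (80, 8)
    H1 returns [(80, 8)]
  branch[1] choose=1:
    get @ H0 ⇒ 8
    H0 returns (81, 8)
    H1 returns [(81, 8)]
  branch[2] choose=4:
    get @ H0 ⇒ 8
    H0 returns (84, 8)
    H1 returns [(84, 8)]
= [(80, 8), (81, 8), (84, 8)]

Answer: [(80, 8), (81, 8), (84, 8)]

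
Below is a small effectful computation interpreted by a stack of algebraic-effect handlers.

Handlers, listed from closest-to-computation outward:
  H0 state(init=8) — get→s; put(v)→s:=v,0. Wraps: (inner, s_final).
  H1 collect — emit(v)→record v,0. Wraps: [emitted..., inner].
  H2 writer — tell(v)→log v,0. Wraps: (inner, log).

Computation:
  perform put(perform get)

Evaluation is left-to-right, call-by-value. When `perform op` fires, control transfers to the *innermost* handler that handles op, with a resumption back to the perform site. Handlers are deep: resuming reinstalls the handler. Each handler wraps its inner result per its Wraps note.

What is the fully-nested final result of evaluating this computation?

Step-by-step:
get @ H0 ⇒ 8
put(8) @ H0 ⇒ s:=8
H0 returns (0, 8)
H1 returns [(0, 8)]
H2 returns ([(0, 8)], ())
= ([(0, 8)], ())

Answer: ([(0, 8)], ())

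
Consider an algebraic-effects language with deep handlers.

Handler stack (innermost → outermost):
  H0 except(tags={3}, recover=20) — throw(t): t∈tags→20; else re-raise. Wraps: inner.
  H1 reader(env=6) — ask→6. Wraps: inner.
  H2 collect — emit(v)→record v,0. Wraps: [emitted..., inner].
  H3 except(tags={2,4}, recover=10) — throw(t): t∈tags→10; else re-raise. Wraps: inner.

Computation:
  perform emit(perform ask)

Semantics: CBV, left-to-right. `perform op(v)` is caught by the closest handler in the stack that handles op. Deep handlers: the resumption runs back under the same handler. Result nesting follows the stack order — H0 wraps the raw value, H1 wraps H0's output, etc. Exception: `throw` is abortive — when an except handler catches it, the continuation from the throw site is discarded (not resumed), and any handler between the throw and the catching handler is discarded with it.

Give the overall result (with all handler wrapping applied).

Answer: [6, 0]

Working:
ask @ H1 ⇒ 6
emit(6) @ H2 ⇒ out+=6
H0 returns 0
H1 returns 0
H2 returns [6, 0]
H3 returns [6, 0]
= [6, 0]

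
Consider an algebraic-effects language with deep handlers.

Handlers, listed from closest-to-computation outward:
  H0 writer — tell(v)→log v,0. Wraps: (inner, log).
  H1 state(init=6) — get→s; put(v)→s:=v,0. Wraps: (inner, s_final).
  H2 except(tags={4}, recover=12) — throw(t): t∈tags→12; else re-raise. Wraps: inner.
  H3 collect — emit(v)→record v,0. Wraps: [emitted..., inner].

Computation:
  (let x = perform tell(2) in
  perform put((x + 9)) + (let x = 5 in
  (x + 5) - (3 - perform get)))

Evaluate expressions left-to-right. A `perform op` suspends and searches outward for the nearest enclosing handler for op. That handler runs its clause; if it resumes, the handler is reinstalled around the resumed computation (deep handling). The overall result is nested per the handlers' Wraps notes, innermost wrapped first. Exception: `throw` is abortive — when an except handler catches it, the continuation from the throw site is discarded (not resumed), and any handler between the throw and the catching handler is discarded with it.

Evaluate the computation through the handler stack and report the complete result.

Working:
tell(2) @ H0 ⇒ log+=2
put(9) @ H1 ⇒ s:=9
get @ H1 ⇒ 9
H0 returns (16, (2))
H1 returns ((16, (2)), 9)
H2 returns ((16, (2)), 9)
H3 returns [((16, (2)), 9)]
= [((16, (2)), 9)]

Answer: [((16, (2)), 9)]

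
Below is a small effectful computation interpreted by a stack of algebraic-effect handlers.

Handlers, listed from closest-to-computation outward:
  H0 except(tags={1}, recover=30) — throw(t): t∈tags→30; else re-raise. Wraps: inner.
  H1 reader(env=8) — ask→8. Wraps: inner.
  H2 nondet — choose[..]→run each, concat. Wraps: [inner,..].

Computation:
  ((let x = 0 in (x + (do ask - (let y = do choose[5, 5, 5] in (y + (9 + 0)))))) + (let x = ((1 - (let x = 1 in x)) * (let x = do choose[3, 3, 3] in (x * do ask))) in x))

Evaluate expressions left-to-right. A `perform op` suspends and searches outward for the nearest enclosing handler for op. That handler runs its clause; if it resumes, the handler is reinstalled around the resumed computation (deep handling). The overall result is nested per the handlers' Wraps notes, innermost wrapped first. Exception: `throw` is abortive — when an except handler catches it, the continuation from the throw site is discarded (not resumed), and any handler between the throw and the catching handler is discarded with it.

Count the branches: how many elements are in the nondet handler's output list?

Evaluation trace:
ask @ H1 ⇒ 8
choose[5, 5, 5] @ H2
  branch[0] choose=5:
    choose[3, 3, 3] @ H2
      branch[0] choose=3:
        ask @ H1 ⇒ 8
        H0 returns -6
        H1 returns -6
        H2 returns [-6]
      branch[1] choose=3:
        ask @ H1 ⇒ 8
        H0 returns -6
        H1 returns -6
        H2 returns [-6]
      branch[2] choose=3:
        ask @ H1 ⇒ 8
        H0 returns -6
        H1 returns -6
        H2 returns [-6]
  branch[1] choose=5:
    choose[3, 3, 3] @ H2
      branch[0] choose=3:
        ask @ H1 ⇒ 8
        H0 returns -6
        H1 returns -6
        H2 returns [-6]
      branch[1] choose=3:
        ask @ H1 ⇒ 8
        H0 returns -6
        H1 returns -6
        H2 returns [-6]
      branch[2] choose=3:
        ask @ H1 ⇒ 8
        H0 returns -6
        H1 returns -6
        H2 returns [-6]
  branch[2] choose=5:
    choose[3, 3, 3] @ H2
      branch[0] choose=3:
        ask @ H1 ⇒ 8
        H0 returns -6
        H1 returns -6
        H2 returns [-6]
      branch[1] choose=3:
        ask @ H1 ⇒ 8
        H0 returns -6
        H1 returns -6
        H2 returns [-6]
      branch[2] choose=3:
        ask @ H1 ⇒ 8
        H0 returns -6
        H1 returns -6
        H2 returns [-6]
= [-6, -6, -6, -6, -6, -6, -6, -6, -6]

Answer: 9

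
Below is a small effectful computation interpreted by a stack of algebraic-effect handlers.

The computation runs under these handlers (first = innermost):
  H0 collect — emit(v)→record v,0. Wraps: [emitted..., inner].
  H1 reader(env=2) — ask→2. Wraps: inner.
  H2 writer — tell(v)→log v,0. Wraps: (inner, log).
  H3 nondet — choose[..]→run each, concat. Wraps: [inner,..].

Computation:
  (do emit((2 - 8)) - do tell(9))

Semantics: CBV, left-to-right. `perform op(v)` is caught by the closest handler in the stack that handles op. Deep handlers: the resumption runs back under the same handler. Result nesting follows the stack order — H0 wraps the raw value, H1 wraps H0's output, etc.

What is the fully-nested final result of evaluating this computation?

Step-by-step:
emit(-6) @ H0 ⇒ out+=-6
tell(9) @ H2 ⇒ log+=9
H0 returns [-6, 0]
H1 returns [-6, 0]
H2 returns ([-6, 0], (9))
H3 returns [([-6, 0], (9))]
= [([-6, 0], (9))]

Answer: [([-6, 0], (9))]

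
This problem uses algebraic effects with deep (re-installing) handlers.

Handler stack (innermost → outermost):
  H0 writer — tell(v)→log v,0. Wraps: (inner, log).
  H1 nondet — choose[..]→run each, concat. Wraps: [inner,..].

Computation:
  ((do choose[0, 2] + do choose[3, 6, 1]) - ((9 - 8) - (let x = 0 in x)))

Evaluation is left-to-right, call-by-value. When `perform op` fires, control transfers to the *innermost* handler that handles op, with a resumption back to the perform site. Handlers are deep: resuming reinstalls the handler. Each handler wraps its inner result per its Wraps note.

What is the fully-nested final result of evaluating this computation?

Evaluation trace:
choose[0, 2] @ H1
  branch[0] choose=0:
    choose[3, 6, 1] @ H1
      branch[0] choose=3:
        H0 returns (2, ())
        H1 returns [(2, ())]
      branch[1] choose=6:
        H0 returns (5, ())
        H1 returns [(5, ())]
      branch[2] choose=1:
        H0 returns (0, ())
        H1 returns [(0, ())]
  branch[1] choose=2:
    choose[3, 6, 1] @ H1
      branch[0] choose=3:
        H0 returns (4, ())
        H1 returns [(4, ())]
      branch[1] choose=6:
        H0 returns (7, ())
        H1 returns [(7, ())]
      branch[2] choose=1:
        H0 returns (2, ())
        H1 returns [(2, ())]
= [(2, ()), (5, ()), (0, ()), (4, ()), (7, ()), (2, ())]

Answer: [(2, ()), (5, ()), (0, ()), (4, ()), (7, ()), (2, ())]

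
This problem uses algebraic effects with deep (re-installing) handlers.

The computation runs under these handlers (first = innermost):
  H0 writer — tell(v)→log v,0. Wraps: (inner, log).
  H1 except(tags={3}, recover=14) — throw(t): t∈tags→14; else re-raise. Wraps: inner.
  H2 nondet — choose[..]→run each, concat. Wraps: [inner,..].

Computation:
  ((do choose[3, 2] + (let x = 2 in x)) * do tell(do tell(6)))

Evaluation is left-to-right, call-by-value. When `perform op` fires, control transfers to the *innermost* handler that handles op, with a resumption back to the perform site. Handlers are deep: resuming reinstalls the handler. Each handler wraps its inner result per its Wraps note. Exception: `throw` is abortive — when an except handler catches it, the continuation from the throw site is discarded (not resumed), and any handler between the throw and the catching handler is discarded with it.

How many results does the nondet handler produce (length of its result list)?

Answer: 2

Working:
choose[3, 2] @ H2
  branch[0] choose=3:
    tell(6) @ H0 ⇒ log+=6
    tell(0) @ H0 ⇒ log+=0
    H0 returns (0, (6, 0))
    H1 returns (0, (6, 0))
    H2 returns [(0, (6, 0))]
  branch[1] choose=2:
    tell(6) @ H0 ⇒ log+=6
    tell(0) @ H0 ⇒ log+=0
    H0 returns (0, (6, 0))
    H1 returns (0, (6, 0))
    H2 returns [(0, (6, 0))]
= [(0, (6, 0)), (0, (6, 0))]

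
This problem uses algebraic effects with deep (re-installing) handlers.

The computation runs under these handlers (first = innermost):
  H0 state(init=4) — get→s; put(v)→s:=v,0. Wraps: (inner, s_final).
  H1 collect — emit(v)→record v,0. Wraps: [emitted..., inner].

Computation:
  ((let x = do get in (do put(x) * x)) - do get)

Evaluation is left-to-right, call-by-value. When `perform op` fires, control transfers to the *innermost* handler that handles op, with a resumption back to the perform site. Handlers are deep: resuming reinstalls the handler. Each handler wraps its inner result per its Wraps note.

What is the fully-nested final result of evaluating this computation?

Answer: [(-4, 4)]

Evaluation trace:
get @ H0 ⇒ 4
put(4) @ H0 ⇒ s:=4
get @ H0 ⇒ 4
H0 returns (-4, 4)
H1 returns [(-4, 4)]
= [(-4, 4)]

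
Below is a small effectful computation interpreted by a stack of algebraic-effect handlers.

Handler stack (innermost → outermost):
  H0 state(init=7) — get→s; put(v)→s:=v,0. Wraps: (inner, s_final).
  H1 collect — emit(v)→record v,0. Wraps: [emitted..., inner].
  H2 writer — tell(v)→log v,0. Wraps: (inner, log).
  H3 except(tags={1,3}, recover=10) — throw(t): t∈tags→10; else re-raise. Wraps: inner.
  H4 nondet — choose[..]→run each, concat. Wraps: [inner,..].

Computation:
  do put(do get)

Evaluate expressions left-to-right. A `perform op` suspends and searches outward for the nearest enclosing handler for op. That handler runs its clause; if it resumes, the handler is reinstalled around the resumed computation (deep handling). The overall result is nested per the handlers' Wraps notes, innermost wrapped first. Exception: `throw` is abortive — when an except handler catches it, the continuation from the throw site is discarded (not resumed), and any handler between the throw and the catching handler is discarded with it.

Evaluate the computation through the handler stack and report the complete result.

Answer: [([(0, 7)], ())]

Step-by-step:
get @ H0 ⇒ 7
put(7) @ H0 ⇒ s:=7
H0 returns (0, 7)
H1 returns [(0, 7)]
H2 returns ([(0, 7)], ())
H3 returns ([(0, 7)], ())
H4 returns [([(0, 7)], ())]
= [([(0, 7)], ())]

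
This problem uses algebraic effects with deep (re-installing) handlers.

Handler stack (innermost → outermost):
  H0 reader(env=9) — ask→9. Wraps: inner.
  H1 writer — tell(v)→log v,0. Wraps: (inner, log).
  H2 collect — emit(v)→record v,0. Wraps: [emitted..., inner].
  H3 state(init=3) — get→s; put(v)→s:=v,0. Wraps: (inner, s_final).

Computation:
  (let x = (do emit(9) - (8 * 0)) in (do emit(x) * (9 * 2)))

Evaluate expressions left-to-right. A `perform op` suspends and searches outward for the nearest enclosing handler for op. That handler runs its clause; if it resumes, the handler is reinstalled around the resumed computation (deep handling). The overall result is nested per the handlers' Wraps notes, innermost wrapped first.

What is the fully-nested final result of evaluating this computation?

Evaluation trace:
emit(9) @ H2 ⇒ out+=9
emit(0) @ H2 ⇒ out+=0
H0 returns 0
H1 returns (0, ())
H2 returns [9, 0, (0, ())]
H3 returns ([9, 0, (0, ())], 3)
= ([9, 0, (0, ())], 3)

Answer: ([9, 0, (0, ())], 3)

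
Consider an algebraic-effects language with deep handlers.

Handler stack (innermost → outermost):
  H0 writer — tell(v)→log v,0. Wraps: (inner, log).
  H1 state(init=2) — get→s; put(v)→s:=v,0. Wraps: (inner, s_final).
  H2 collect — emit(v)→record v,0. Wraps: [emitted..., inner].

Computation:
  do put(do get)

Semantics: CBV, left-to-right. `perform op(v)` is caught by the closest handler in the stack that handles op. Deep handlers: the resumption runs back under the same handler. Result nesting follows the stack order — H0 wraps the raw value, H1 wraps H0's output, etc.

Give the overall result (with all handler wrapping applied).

Answer: [((0, ()), 2)]

Evaluation trace:
get @ H1 ⇒ 2
put(2) @ H1 ⇒ s:=2
H0 returns (0, ())
H1 returns ((0, ()), 2)
H2 returns [((0, ()), 2)]
= [((0, ()), 2)]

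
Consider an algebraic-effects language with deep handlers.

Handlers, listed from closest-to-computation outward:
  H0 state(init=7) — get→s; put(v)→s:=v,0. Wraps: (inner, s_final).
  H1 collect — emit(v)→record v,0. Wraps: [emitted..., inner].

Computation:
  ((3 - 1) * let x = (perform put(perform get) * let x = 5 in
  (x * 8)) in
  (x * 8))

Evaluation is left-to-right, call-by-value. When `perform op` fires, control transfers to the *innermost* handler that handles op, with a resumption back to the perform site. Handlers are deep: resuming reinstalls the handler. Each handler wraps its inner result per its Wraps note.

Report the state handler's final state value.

Answer: 7

Evaluation trace:
get @ H0 ⇒ 7
put(7) @ H0 ⇒ s:=7
H0 returns (0, 7)
H1 returns [(0, 7)]
= [(0, 7)]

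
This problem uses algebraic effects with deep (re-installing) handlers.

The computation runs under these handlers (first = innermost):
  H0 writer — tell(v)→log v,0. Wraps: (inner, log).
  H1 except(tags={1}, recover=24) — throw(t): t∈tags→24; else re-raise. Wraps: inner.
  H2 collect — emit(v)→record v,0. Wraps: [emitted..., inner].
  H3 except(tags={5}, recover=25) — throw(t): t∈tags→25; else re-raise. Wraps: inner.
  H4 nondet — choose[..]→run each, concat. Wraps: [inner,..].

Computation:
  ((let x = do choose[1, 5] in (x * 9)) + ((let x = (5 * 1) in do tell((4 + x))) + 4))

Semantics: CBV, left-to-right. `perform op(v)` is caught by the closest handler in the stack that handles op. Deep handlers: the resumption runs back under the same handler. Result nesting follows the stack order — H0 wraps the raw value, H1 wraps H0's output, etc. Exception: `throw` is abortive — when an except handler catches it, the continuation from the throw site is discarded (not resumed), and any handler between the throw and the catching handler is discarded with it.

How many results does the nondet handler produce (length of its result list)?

Evaluation trace:
choose[1, 5] @ H4
  branch[0] choose=1:
    tell(9) @ H0 ⇒ log+=9
    H0 returns (13, (9))
    H1 returns (13, (9))
    H2 returns [(13, (9))]
    H3 returns [(13, (9))]
    H4 returns [[(13, (9))]]
  branch[1] choose=5:
    tell(9) @ H0 ⇒ log+=9
    H0 returns (49, (9))
    H1 returns (49, (9))
    H2 returns [(49, (9))]
    H3 returns [(49, (9))]
    H4 returns [[(49, (9))]]
= [[(13, (9))], [(49, (9))]]

Answer: 2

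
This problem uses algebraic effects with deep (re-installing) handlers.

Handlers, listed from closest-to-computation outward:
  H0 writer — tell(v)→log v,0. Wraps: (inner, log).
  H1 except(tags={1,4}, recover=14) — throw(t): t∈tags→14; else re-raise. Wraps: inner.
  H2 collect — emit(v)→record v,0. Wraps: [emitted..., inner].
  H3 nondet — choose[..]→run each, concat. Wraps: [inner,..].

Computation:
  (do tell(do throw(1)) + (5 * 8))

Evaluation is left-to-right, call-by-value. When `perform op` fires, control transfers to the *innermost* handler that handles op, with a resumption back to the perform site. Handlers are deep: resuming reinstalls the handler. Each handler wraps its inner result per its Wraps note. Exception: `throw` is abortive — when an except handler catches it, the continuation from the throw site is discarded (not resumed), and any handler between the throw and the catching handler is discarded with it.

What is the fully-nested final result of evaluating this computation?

Answer: [[14]]

Step-by-step:
throw(1) @ H1 caught ⇒ 14
H2 returns [14]
H3 returns [[14]]
= [[14]]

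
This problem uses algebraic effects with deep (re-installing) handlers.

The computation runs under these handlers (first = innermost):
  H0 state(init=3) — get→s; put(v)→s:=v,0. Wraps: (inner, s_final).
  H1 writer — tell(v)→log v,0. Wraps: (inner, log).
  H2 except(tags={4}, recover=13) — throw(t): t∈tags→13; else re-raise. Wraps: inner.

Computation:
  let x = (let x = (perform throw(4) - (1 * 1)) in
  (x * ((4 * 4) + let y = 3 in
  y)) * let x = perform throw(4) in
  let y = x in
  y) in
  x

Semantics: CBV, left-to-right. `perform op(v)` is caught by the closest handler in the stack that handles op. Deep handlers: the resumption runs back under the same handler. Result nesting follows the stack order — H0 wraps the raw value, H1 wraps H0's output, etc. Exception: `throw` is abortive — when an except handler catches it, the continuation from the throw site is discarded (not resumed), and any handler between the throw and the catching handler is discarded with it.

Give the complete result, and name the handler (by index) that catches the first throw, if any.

Evaluation trace:
throw(4) @ H2 caught ⇒ 13
= 13

Answer: 13 ; first throw caught by: H2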